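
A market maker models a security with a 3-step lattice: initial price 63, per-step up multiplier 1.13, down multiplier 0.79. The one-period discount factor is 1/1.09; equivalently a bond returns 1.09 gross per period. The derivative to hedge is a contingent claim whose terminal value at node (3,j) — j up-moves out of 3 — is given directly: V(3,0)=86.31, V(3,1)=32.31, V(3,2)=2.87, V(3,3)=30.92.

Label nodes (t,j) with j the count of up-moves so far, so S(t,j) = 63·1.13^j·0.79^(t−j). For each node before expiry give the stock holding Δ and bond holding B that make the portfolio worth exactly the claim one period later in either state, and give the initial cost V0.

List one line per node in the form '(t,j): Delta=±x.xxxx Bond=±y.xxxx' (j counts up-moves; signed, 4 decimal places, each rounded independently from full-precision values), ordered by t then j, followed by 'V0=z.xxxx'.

(0,0): Delta=0.5886 Bond=-19.0471
(1,0): Delta=-1.7528 Bond=95.7674
(1,1): Delta=0.8068 Bond=-36.2985
(2,0): Delta=-4.0394 Bond=194.2941
(2,1): Delta=-1.5396 Bond=92.3988
(2,2): Delta=1.0255 Bond=-57.1606
V0=18.0332

No-arbitrage ⇒ martingale measure with p* = (R−d)/(u−d) = 0.8824.
Payoff layer (t=3): V(3,0)=86.3100, V(3,1)=32.3100, V(3,2)=2.8700, V(3,3)=30.9200
  t=2,j=0: stock 39.3183 → up 44.4297 (V=32.3100), down 31.0615 (V=86.3100). Price 35.4706; hedge Δ=-4.0394, bond B=194.2941.
  t=2,j=1: stock 56.2401 → up 63.5513 (V=2.8700), down 44.4297 (V=32.3100). Price 5.8106; hedge Δ=-1.5396, bond B=92.3988.
  t=2,j=2: stock 80.4447 → up 90.9025 (V=30.9200), down 63.5513 (V=2.8700). Price 25.3394; hedge Δ=1.0255, bond B=-57.1606.
  t=1,j=0: stock 49.7700 → up 56.2401 (V=5.8106), down 39.3183 (V=35.4706). Price 8.5321; hedge Δ=-1.7528, bond B=95.7674.
  t=1,j=1: stock 71.1900 → up 80.4447 (V=25.3394), down 56.2401 (V=5.8106). Price 21.1394; hedge Δ=0.8068, bond B=-36.2985.
  t=0,j=0: stock 63.0000 → up 71.1900 (V=21.1394), down 49.7700 (V=8.5321). Price 18.0332; hedge Δ=0.5886, bond B=-19.0471.
The time-0 hedge costs 18.0332, which is the no-arbitrage price.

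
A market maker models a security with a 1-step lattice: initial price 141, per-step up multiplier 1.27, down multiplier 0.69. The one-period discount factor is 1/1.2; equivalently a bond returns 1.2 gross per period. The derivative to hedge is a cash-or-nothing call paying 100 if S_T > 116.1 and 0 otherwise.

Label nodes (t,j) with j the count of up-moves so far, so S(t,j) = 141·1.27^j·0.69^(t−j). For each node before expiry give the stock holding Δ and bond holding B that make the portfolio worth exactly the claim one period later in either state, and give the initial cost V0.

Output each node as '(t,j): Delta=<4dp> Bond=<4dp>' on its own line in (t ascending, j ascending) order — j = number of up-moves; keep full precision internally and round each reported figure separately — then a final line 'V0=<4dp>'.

(0,0): Delta=1.2228 Bond=-99.1379
V0=73.2759

Risk-neutral probability p* = (R−d)/(u−d) = (1.2−0.69)/(1.27−0.69) = 0.8793.
Payoff layer (t=1): V(1,0)=0.0000, V(1,1)=100.0000
  t=0,j=0: stock 141.0000 → up 179.0700 (V=100.0000), down 97.2900 (V=0.0000). Price 73.2759; hedge Δ=1.2228, bond B=-99.1379.
Self-financing check: at every node Δ·S+B equals the discounted successor values.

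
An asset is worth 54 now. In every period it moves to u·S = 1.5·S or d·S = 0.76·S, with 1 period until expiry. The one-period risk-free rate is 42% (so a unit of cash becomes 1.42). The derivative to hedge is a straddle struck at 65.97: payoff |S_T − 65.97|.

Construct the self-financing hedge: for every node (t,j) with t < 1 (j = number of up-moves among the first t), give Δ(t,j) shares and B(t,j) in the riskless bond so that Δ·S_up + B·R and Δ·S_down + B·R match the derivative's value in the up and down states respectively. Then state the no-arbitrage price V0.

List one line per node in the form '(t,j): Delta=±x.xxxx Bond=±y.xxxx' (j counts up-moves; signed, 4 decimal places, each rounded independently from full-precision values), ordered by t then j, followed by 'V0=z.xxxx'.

The replicating-portfolio and risk-neutral prices coincide; use p* = (1.42−0.76)/(1.5−0.76) = 0.8919 for the latter.
At expiry t=1: V(1,0)=24.9300, V(1,1)=15.0300
Node (0,0) S=54.0000: V=(p*·15.0300+(1−p*)·24.9300)/1.42=11.3382; Δ=(15.0300−24.9300)/(81.0000−41.0400)=-0.2477; B=V−Δ·S=24.7166
Check: Δ(0,0)·S0 + B(0,0) = 11.3382 = V0.

(0,0): Delta=-0.2477 Bond=24.7166
V0=11.3382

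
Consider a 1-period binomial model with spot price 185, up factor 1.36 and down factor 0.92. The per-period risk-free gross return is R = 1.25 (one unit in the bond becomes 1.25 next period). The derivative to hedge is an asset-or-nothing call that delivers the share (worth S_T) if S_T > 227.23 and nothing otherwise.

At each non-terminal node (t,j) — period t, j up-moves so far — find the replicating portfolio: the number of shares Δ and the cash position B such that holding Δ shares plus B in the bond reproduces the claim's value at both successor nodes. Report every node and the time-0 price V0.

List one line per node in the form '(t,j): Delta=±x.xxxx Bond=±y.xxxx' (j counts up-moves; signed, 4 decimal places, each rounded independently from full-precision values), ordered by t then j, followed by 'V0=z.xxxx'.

(0,0): Delta=3.0909 Bond=-420.8582
V0=150.9600

Since d<R<u, set p* = (R−d)/(u−d) = 0.7500; price each node as the discounted p*-expectation of its children.
At expiry t=1: V(1,0)=0.0000, V(1,1)=251.6000
  t=0,j=0: stock 185.0000 → up 251.6000 (V=251.6000), down 170.2000 (V=0.0000). Price 150.9600; hedge Δ=3.0909, bond B=-420.8582.
Root portfolio cost Δ·185+B reproduces V0=150.9600.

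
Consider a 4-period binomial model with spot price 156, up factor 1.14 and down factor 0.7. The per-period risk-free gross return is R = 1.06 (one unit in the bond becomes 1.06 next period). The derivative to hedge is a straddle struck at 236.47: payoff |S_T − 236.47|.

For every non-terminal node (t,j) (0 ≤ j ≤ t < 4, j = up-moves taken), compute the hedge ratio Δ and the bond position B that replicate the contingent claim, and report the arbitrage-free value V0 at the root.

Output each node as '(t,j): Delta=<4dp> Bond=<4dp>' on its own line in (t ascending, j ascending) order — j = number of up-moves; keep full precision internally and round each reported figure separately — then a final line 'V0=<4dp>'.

(0,0): Delta=-0.6381 Bond=150.0251
(1,0): Delta=-1.0000 Bond=198.5448
(1,1): Delta=-0.5887 Bond=150.2449
(2,0): Delta=-1.0000 Bond=210.4575
(2,1): Delta=-1.0000 Bond=210.4575
(2,2): Delta=-0.5326 Bond=147.8822
(3,0): Delta=-1.0000 Bond=223.0849
(3,1): Delta=-1.0000 Bond=223.0849
(3,2): Delta=-1.0000 Bond=223.0849
(3,3): Delta=-0.4688 Bond=142.0152
V0=50.4796

Since d<R<u, set p* = (R−d)/(u−d) = 0.8182; price each node as the discounted p*-expectation of its children.
Payoff layer (t=4): V(4,0)=199.0144, V(4,1)=175.4709, V(4,2)=137.1286, V(4,3)=74.6854, V(4,4)=27.0078
(3,0): S=53.5080. Δ = (V_up−V_dn)/(S_up−S_dn) = (175.4709−199.0144)/(60.9991−37.4556) = -1.0000. V = [p*·175.4709 + (1−p*)·199.0144]/1.06 = 169.5769. B = V − Δ·S = 223.0849.
(3,1): S=87.1416. Δ = (V_up−V_dn)/(S_up−S_dn) = (137.1286−175.4709)/(99.3414−60.9991) = -1.0000. V = [p*·137.1286 + (1−p*)·175.4709]/1.06 = 135.9433. B = V − Δ·S = 223.0849.
(3,2): S=141.9163. Δ = (V_up−V_dn)/(S_up−S_dn) = (74.6854−137.1286)/(161.7846−99.3414) = -1.0000. V = [p*·74.6854 + (1−p*)·137.1286]/1.06 = 81.1686. B = V − Δ·S = 223.0849.
(3,3): S=231.1209. Δ = (V_up−V_dn)/(S_up−S_dn) = (27.0078−74.6854)/(263.4778−161.7846) = -0.4688. V = [p*·27.0078 + (1−p*)·74.6854]/1.06 = 33.6570. B = V − Δ·S = 142.0152.
(2,0): S=76.4400. Δ = (V_up−V_dn)/(S_up−S_dn) = (135.9433−169.5769)/(87.1416−53.5080) = -1.0000. V = [p*·135.9433 + (1−p*)·169.5769]/1.06 = 134.0175. B = V − Δ·S = 210.4575.
(2,1): S=124.4880. Δ = (V_up−V_dn)/(S_up−S_dn) = (81.1686−135.9433)/(141.9163−87.1416) = -1.0000. V = [p*·81.1686 + (1−p*)·135.9433]/1.06 = 85.9695. B = V − Δ·S = 210.4575.
(2,2): S=202.7376. Δ = (V_up−V_dn)/(S_up−S_dn) = (33.6570−81.1686)/(231.1209−141.9163) = -0.5326. V = [p*·33.6570 + (1−p*)·81.1686]/1.06 = 39.9014. B = V − Δ·S = 147.8822.
(1,0): S=109.2000. Δ = (V_up−V_dn)/(S_up−S_dn) = (85.9695−134.0175)/(124.4880−76.4400) = -1.0000. V = [p*·85.9695 + (1−p*)·134.0175]/1.06 = 89.3448. B = V − Δ·S = 198.5448.
(1,1): S=177.8400. Δ = (V_up−V_dn)/(S_up−S_dn) = (39.9014−85.9695)/(202.7376−124.4880) = -0.5887. V = [p*·39.9014 + (1−p*)·85.9695]/1.06 = 45.5447. B = V − Δ·S = 150.2449.
(0,0): S=156.0000. Δ = (V_up−V_dn)/(S_up−S_dn) = (45.5447−89.3448)/(177.8400−109.2000) = -0.6381. V = [p*·45.5447 + (1−p*)·89.3448]/1.06 = 50.4796. B = V − Δ·S = 150.0251.
Check: Δ(0,0)·S0 + B(0,0) = 50.4796 = V0.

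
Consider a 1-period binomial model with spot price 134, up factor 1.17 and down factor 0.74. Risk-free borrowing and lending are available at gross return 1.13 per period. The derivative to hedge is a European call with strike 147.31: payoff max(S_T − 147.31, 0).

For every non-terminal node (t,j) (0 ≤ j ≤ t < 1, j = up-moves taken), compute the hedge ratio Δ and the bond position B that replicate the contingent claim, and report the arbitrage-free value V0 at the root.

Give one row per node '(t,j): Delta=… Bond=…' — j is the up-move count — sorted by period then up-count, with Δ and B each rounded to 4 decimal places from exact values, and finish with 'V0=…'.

(0,0): Delta=0.1644 Bond=-14.4223
V0=7.6009

No-arbitrage ⇒ martingale measure with p* = (R−d)/(u−d) = 0.9070.
At expiry t=1: V(1,0)=0.0000, V(1,1)=9.4700
Node (0,0) S=134.0000: V=(p*·9.4700+(1−p*)·0.0000)/1.13=7.6009; Δ=(9.4700−0.0000)/(156.7800−99.1600)=0.1644; B=V−Δ·S=-14.4223
The time-0 hedge costs 7.6009, which is the no-arbitrage price.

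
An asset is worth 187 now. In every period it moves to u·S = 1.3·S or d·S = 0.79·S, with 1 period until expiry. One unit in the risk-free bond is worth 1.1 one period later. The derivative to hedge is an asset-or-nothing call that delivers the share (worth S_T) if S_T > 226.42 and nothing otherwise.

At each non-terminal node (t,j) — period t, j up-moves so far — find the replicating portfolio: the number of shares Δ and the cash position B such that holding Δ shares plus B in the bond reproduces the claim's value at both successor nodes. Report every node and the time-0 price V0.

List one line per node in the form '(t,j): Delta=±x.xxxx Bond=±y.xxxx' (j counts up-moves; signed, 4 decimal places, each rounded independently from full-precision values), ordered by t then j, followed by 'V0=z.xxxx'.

Under the risk-neutral measure, an up-move has probability p* = (R−d)/(u−d) = 0.6078 and values discount at R = 1.1.
Payoff layer (t=1): V(1,0)=0.0000, V(1,1)=243.1000
  t=0,j=0: stock 187.0000 → up 243.1000 (V=243.1000), down 147.7300 (V=0.0000). Price 134.3333; hedge Δ=2.5490, bond B=-342.3333.
Self-financing check: at every node Δ·S+B equals the discounted successor values.

(0,0): Delta=2.5490 Bond=-342.3333
V0=134.3333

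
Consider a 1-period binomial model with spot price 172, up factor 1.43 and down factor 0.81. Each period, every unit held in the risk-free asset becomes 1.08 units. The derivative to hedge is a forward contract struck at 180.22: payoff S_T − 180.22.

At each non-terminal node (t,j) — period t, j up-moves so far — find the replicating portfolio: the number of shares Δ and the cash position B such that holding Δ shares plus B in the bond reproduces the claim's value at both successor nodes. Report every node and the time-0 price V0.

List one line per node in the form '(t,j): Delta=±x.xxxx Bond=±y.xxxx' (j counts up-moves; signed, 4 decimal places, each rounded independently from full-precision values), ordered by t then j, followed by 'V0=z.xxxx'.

(0,0): Delta=1.0000 Bond=-166.8704
V0=5.1296

Risk-neutral probability p* = (R−d)/(u−d) = (1.08−0.81)/(1.43−0.81) = 0.4355.
Terminal values V(1,·): V(1,0)=-40.9000, V(1,1)=65.7400
  t=0,j=0: stock 172.0000 → up 245.9600 (V=65.7400), down 139.3200 (V=-40.9000). Price 5.1296; hedge Δ=1.0000, bond B=-166.8704.
Root portfolio cost Δ·172+B reproduces V0=5.1296.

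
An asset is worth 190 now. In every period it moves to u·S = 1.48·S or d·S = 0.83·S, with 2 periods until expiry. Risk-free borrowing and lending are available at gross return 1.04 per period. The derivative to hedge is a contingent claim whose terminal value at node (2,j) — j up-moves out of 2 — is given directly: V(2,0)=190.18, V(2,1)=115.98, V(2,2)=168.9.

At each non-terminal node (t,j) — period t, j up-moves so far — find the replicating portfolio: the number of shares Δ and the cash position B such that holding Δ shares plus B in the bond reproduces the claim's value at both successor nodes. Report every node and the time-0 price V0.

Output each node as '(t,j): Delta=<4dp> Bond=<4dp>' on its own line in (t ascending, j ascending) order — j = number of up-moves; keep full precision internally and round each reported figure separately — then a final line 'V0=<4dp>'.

No-arbitrage ⇒ martingale measure with p* = (R−d)/(u−d) = 0.3231.
At expiry t=2: V(2,0)=190.1800, V(2,1)=115.9800, V(2,2)=168.9000
Node (1,0) S=157.7000: V=(p*·115.9800+(1−p*)·190.1800)/1.04=159.8151; Δ=(115.9800−190.1800)/(233.3960−130.8910)=-0.7239; B=V−Δ·S=273.9689
Node (1,1) S=281.2000: V=(p*·168.9000+(1−p*)·115.9800)/1.04=127.9589; Δ=(168.9000−115.9800)/(416.1760−233.3960)=0.2895; B=V−Δ·S=46.5435
Node (0,0) S=190.0000: V=(p*·127.9589+(1−p*)·159.8151)/1.04=143.7722; Δ=(127.9589−159.8151)/(281.2000−157.7000)=-0.2579; B=V−Δ·S=192.7818
Check: Δ(0,0)·S0 + B(0,0) = 143.7722 = V0.

(0,0): Delta=-0.2579 Bond=192.7818
(1,0): Delta=-0.7239 Bond=273.9689
(1,1): Delta=0.2895 Bond=46.5435
V0=143.7722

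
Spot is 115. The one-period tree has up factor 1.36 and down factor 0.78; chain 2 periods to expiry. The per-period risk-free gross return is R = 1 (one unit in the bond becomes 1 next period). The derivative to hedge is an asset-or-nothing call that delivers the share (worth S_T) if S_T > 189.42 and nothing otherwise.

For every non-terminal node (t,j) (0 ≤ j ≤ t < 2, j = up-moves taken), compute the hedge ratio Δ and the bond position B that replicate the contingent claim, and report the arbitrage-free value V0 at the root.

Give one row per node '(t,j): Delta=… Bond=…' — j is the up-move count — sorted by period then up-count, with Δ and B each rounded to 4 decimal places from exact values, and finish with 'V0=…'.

(0,0): Delta=1.2096 Bond=-108.5018
(1,0): Delta=0.0000 Bond=0.0000
(1,1): Delta=2.3448 Bond=-286.0502
V0=30.6031

Since d<R<u, set p* = (R−d)/(u−d) = 0.3793; price each node as the discounted p*-expectation of its children.
Terminal payoffs: V(2,0)=0.0000, V(2,1)=0.0000, V(2,2)=212.7040
Node (1,0) S=89.7000: V=(p*·0.0000+(1−p*)·0.0000)/1=0.0000; Δ=(0.0000−0.0000)/(121.9920−69.9660)=0.0000; B=V−Δ·S=0.0000
Node (1,1) S=156.4000: V=(p*·212.7040+(1−p*)·0.0000)/1=80.6808; Δ=(212.7040−0.0000)/(212.7040−121.9920)=2.3448; B=V−Δ·S=-286.0502
Node (0,0) S=115.0000: V=(p*·80.6808+(1−p*)·0.0000)/1=30.6031; Δ=(80.6808−0.0000)/(156.4000−89.7000)=1.2096; B=V−Δ·S=-108.5018
Check: Δ(0,0)·S0 + B(0,0) = 30.6031 = V0.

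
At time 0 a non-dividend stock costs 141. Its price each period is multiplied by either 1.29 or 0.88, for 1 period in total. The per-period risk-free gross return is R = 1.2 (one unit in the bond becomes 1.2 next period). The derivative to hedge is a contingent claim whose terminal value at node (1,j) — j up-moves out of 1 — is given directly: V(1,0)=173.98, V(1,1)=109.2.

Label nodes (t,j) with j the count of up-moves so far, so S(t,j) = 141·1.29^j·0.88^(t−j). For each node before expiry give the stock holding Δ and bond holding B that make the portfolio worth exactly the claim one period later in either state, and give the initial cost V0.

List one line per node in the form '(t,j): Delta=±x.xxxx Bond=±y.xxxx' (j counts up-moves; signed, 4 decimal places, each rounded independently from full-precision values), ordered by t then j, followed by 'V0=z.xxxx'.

Risk-neutral probability p* = (R−d)/(u−d) = (1.2−0.88)/(1.29−0.88) = 0.7805.
Terminal values V(1,·): V(1,0)=173.9800, V(1,1)=109.2000
(0,0): S=141.0000. Δ = (V_up−V_dn)/(S_up−S_dn) = (109.2000−173.9800)/(181.8900−124.0800) = -1.1206. V = [p*·109.2000 + (1−p*)·173.9800]/1.2 = 102.8500. B = V − Δ·S = 260.8500.
Check: Δ(0,0)·S0 + B(0,0) = 102.8500 = V0.

(0,0): Delta=-1.1206 Bond=260.8500
V0=102.8500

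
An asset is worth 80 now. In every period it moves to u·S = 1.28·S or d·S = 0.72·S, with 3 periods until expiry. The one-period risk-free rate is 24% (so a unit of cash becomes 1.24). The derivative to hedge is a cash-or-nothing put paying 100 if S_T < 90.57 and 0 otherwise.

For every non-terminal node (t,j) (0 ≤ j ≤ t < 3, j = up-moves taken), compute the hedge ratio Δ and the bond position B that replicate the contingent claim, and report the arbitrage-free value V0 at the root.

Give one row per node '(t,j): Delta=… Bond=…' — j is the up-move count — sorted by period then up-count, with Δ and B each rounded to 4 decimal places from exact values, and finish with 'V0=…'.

Since d<R<u, set p* = (R−d)/(u−d) = 0.9286; price each node as the discounted p*-expectation of its children.
Terminal payoffs: V(3,0)=100.0000, V(3,1)=100.0000, V(3,2)=0.0000, V(3,3)=0.0000
Node (2,0) S=41.4720: V=(p*·100.0000+(1−p*)·100.0000)/1.24=80.6452; Δ=(100.0000−100.0000)/(53.0842−29.8598)=0.0000; B=V−Δ·S=80.6452
Node (2,1) S=73.7280: V=(p*·0.0000+(1−p*)·100.0000)/1.24=5.7604; Δ=(0.0000−100.0000)/(94.3718−53.0842)=-2.4220; B=V−Δ·S=184.3318
Node (2,2) S=131.0720: V=(p*·0.0000+(1−p*)·0.0000)/1.24=0.0000; Δ=(0.0000−0.0000)/(167.7722−94.3718)=0.0000; B=V−Δ·S=0.0000
Node (1,0) S=57.6000: V=(p*·5.7604+(1−p*)·80.6452)/1.24=8.9591; Δ=(5.7604−80.6452)/(73.7280−41.4720)=-2.3216; B=V−Δ·S=142.6819
Node (1,1) S=102.4000: V=(p*·0.0000+(1−p*)·5.7604)/1.24=0.3318; Δ=(0.0000−5.7604)/(131.0720−73.7280)=-0.1005; B=V−Δ·S=10.6182
Node (0,0) S=80.0000: V=(p*·0.3318+(1−p*)·8.9591)/1.24=0.7646; Δ=(0.3318−8.9591)/(102.4000−57.6000)=-0.1926; B=V−Δ·S=16.1704
Check: Δ(0,0)·S0 + B(0,0) = 0.7646 = V0.

(0,0): Delta=-0.1926 Bond=16.1704
(1,0): Delta=-2.3216 Bond=142.6819
(1,1): Delta=-0.1005 Bond=10.6182
(2,0): Delta=0.0000 Bond=80.6452
(2,1): Delta=-2.4220 Bond=184.3318
(2,2): Delta=0.0000 Bond=0.0000
V0=0.7646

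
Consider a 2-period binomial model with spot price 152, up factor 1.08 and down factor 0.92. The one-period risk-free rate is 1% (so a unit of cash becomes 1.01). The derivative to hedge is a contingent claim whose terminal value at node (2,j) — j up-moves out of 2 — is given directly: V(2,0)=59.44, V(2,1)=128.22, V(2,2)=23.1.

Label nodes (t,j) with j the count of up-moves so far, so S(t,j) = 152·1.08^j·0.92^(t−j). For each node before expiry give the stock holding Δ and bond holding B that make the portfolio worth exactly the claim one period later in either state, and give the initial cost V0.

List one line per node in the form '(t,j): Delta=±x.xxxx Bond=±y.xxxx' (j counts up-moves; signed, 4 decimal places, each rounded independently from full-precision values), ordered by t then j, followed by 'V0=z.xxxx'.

(0,0): Delta=-1.1822 Bond=259.8780
(1,0): Delta=3.0740 Bond=-332.7178
(1,1): Delta=-4.0022 Bond=725.4059
V0=80.1828

Since d<R<u, set p* = (R−d)/(u−d) = 0.5625; price each node as the discounted p*-expectation of its children.
At expiry t=2: V(2,0)=59.4400, V(2,1)=128.2200, V(2,2)=23.1000
(1,0): S=139.8400. Δ = (V_up−V_dn)/(S_up−S_dn) = (128.2200−59.4400)/(151.0272−128.6528) = 3.0740. V = [p*·128.2200 + (1−p*)·59.4400]/1.01 = 97.1572. B = V − Δ·S = -332.7178.
(1,1): S=164.1600. Δ = (V_up−V_dn)/(S_up−S_dn) = (23.1000−128.2200)/(177.2928−151.0272) = -4.0022. V = [p*·23.1000 + (1−p*)·128.2200]/1.01 = 68.4059. B = V − Δ·S = 725.4059.
(0,0): S=152.0000. Δ = (V_up−V_dn)/(S_up−S_dn) = (68.4059−97.1572)/(164.1600−139.8400) = -1.1822. V = [p*·68.4059 + (1−p*)·97.1572]/1.01 = 80.1828. B = V − Δ·S = 259.8780.
Self-financing check: at every node Δ·S+B equals the discounted successor values.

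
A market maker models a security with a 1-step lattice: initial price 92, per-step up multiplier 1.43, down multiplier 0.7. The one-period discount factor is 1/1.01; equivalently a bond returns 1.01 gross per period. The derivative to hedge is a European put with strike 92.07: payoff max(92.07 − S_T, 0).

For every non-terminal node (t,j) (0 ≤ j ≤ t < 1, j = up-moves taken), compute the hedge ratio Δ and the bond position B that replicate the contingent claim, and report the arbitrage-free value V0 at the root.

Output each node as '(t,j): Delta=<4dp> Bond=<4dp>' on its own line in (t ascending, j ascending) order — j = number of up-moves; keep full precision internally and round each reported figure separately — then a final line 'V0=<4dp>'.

(0,0): Delta=-0.4120 Bond=53.6662
V0=15.7621

Since d<R<u, set p* = (R−d)/(u−d) = 0.4247; price each node as the discounted p*-expectation of its children.
Terminal payoffs: V(1,0)=27.6700, V(1,1)=0.0000
  t=0,j=0: stock 92.0000 → up 131.5600 (V=0.0000), down 64.4000 (V=27.6700). Price 15.7621; hedge Δ=-0.4120, bond B=53.6662.
Root portfolio cost Δ·92+B reproduces V0=15.7621.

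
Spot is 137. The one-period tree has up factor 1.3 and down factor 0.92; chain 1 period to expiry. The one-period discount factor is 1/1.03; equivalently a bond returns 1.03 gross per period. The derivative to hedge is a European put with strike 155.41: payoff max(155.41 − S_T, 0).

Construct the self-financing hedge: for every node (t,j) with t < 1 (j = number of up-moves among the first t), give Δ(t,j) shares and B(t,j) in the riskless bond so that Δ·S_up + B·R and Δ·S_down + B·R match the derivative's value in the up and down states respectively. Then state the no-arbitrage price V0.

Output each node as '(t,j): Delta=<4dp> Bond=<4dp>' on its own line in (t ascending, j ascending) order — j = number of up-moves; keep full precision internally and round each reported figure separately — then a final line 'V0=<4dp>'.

Since d<R<u, set p* = (R−d)/(u−d) = 0.2895; price each node as the discounted p*-expectation of its children.
At expiry t=1: V(1,0)=29.3700, V(1,1)=0.0000
  t=0,j=0: stock 137.0000 → up 178.1000 (V=0.0000), down 126.0400 (V=29.3700). Price 20.2603; hedge Δ=-0.5642, bond B=97.5498.
Each (Δ,B) replicates both successor values, so the strategy is self-financing and V0 is arbitrage-free.

(0,0): Delta=-0.5642 Bond=97.5498
V0=20.2603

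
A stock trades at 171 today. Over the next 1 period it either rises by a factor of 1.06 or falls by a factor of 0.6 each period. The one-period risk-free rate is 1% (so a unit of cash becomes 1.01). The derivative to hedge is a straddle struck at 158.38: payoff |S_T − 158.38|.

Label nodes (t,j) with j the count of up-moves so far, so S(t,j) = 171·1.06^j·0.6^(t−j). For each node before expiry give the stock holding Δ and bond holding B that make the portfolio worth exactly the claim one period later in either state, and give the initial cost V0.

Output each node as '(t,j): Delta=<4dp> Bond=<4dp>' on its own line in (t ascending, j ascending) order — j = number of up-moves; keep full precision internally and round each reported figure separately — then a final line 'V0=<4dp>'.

(0,0): Delta=-0.4183 Bond=97.7159
V0=26.1941

No-arbitrage ⇒ martingale measure with p* = (R−d)/(u−d) = 0.8913.
Terminal values V(1,·): V(1,0)=55.7800, V(1,1)=22.8800
(0,0): S=171.0000. Δ = (V_up−V_dn)/(S_up−S_dn) = (22.8800−55.7800)/(181.2600−102.6000) = -0.4183. V = [p*·22.8800 + (1−p*)·55.7800]/1.01 = 26.1941. B = V − Δ·S = 97.7159.
Each (Δ,B) replicates both successor values, so the strategy is self-financing and V0 is arbitrage-free.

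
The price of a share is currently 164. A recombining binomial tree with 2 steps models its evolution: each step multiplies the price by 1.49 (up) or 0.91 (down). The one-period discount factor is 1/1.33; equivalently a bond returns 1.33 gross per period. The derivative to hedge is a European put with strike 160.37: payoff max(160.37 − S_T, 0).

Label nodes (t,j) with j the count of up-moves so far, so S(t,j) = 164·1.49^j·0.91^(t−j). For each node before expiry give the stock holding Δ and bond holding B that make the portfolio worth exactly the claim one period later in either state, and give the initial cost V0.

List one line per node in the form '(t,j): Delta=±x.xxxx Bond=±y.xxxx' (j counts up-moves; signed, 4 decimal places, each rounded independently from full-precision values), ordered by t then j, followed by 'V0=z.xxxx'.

(0,0): Delta=-0.0536 Bond=9.8402
(1,0): Delta=-0.2838 Bond=47.4420
(1,1): Delta=0.0000 Bond=0.0000
V0=1.0567

Under the risk-neutral measure, an up-move has probability p* = (R−d)/(u−d) = 0.7241 and values discount at R = 1.33.
Terminal payoffs: V(2,0)=24.5616, V(2,1)=0.0000, V(2,2)=0.0000
Node (1,0) S=149.2400: V=(p*·0.0000+(1−p*)·24.5616)/1.33=5.0944; Δ=(0.0000−24.5616)/(222.3676−135.8084)=-0.2838; B=V−Δ·S=47.4420
Node (1,1) S=244.3600: V=(p*·0.0000+(1−p*)·0.0000)/1.33=0.0000; Δ=(0.0000−0.0000)/(364.0964−222.3676)=0.0000; B=V−Δ·S=0.0000
Node (0,0) S=164.0000: V=(p*·0.0000+(1−p*)·5.0944)/1.33=1.0567; Δ=(0.0000−5.0944)/(244.3600−149.2400)=-0.0536; B=V−Δ·S=9.8402
The time-0 hedge costs 1.0567, which is the no-arbitrage price.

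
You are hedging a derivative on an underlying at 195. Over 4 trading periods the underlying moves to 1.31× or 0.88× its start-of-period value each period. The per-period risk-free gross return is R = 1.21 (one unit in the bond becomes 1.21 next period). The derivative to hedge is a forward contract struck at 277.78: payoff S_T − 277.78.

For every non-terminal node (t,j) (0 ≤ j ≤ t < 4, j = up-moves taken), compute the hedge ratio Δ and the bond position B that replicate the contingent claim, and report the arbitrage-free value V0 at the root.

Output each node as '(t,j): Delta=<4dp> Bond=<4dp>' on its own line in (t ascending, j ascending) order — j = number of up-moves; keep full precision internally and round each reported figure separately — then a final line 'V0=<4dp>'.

(0,0): Delta=1.0000 Bond=-129.5864
(1,0): Delta=1.0000 Bond=-156.7996
(1,1): Delta=1.0000 Bond=-156.7996
(2,0): Delta=1.0000 Bond=-189.7275
(2,1): Delta=1.0000 Bond=-189.7275
(2,2): Delta=1.0000 Bond=-189.7275
(3,0): Delta=1.0000 Bond=-229.5702
(3,1): Delta=1.0000 Bond=-229.5702
(3,2): Delta=1.0000 Bond=-229.5702
(3,3): Delta=1.0000 Bond=-229.5702
V0=65.4136

No-arbitrage ⇒ martingale measure with p* = (R−d)/(u−d) = 0.7674.
At expiry t=4: V(4,0)=-160.8394, V(4,1)=-103.6980, V(4,2)=-18.6352, V(4,3)=107.9924, V(4,4)=296.4948
(3,0): S=132.8870. Δ = (V_up−V_dn)/(S_up−S_dn) = (-103.6980−-160.8394)/(174.0820−116.9406) = 1.0000. V = [p*·-103.6980 + (1−p*)·-160.8394]/1.21 = -96.6832. B = V − Δ·S = -229.5702.
(3,1): S=197.8205. Δ = (V_up−V_dn)/(S_up−S_dn) = (-18.6352−-103.6980)/(259.1448−174.0820) = 1.0000. V = [p*·-18.6352 + (1−p*)·-103.6980]/1.21 = -31.7498. B = V − Δ·S = -229.5702.
(3,2): S=294.4828. Δ = (V_up−V_dn)/(S_up−S_dn) = (107.9924−-18.6352)/(385.7724−259.1448) = 1.0000. V = [p*·107.9924 + (1−p*)·-18.6352]/1.21 = 64.9125. B = V − Δ·S = -229.5702.
(3,3): S=438.3777. Δ = (V_up−V_dn)/(S_up−S_dn) = (296.4948−107.9924)/(574.2748−385.7724) = 1.0000. V = [p*·296.4948 + (1−p*)·107.9924]/1.21 = 208.8075. B = V − Δ·S = -229.5702.
(2,0): S=151.0080. Δ = (V_up−V_dn)/(S_up−S_dn) = (-31.7498−-96.6832)/(197.8205−132.8870) = 1.0000. V = [p*·-31.7498 + (1−p*)·-96.6832]/1.21 = -38.7195. B = V − Δ·S = -189.7275.
(2,1): S=224.7960. Δ = (V_up−V_dn)/(S_up−S_dn) = (64.9125−-31.7498)/(294.4828−197.8205) = 1.0000. V = [p*·64.9125 + (1−p*)·-31.7498]/1.21 = 35.0685. B = V − Δ·S = -189.7275.
(2,2): S=334.6395. Δ = (V_up−V_dn)/(S_up−S_dn) = (208.8075−64.9125)/(438.3777−294.4828) = 1.0000. V = [p*·208.8075 + (1−p*)·64.9125]/1.21 = 144.9120. B = V − Δ·S = -189.7275.
(1,0): S=171.6000. Δ = (V_up−V_dn)/(S_up−S_dn) = (35.0685−-38.7195)/(224.7960−151.0080) = 1.0000. V = [p*·35.0685 + (1−p*)·-38.7195]/1.21 = 14.8004. B = V − Δ·S = -156.7996.
(1,1): S=255.4500. Δ = (V_up−V_dn)/(S_up−S_dn) = (144.9120−35.0685)/(334.6395−224.7960) = 1.0000. V = [p*·144.9120 + (1−p*)·35.0685]/1.21 = 98.6504. B = V − Δ·S = -156.7996.
(0,0): S=195.0000. Δ = (V_up−V_dn)/(S_up−S_dn) = (98.6504−14.8004)/(255.4500−171.6000) = 1.0000. V = [p*·98.6504 + (1−p*)·14.8004]/1.21 = 65.4136. B = V − Δ·S = -129.5864.
Root portfolio cost Δ·195+B reproduces V0=65.4136.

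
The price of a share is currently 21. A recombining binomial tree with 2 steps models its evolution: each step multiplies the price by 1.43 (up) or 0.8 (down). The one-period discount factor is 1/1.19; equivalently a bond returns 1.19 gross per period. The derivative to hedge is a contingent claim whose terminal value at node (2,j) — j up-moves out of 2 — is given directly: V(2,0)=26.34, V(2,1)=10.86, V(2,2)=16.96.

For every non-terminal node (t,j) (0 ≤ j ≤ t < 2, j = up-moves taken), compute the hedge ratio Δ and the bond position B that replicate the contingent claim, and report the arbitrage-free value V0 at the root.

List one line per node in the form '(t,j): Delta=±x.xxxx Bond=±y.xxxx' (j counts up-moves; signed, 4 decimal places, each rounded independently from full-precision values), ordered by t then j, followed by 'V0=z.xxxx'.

(0,0): Delta=-0.1347 Bond=13.7352
(1,0): Delta=-1.4626 Bond=38.6531
(1,1): Delta=0.3224 Bond=2.6168
V0=10.9061

Risk-neutral probability p* = (R−d)/(u−d) = (1.19−0.8)/(1.43−0.8) = 0.6190.
At expiry t=2: V(2,0)=26.3400, V(2,1)=10.8600, V(2,2)=16.9600
  t=1,j=0: stock 16.8000 → up 24.0240 (V=10.8600), down 13.4400 (V=26.3400). Price 14.0816; hedge Δ=-1.4626, bond B=38.6531.
  t=1,j=1: stock 30.0300 → up 42.9429 (V=16.9600), down 24.0240 (V=10.8600). Price 12.2993; hedge Δ=0.3224, bond B=2.6168.
  t=0,j=0: stock 21.0000 → up 30.0300 (V=12.2993), down 16.8000 (V=14.0816). Price 10.9061; hedge Δ=-0.1347, bond B=13.7352.
Self-financing check: at every node Δ·S+B equals the discounted successor values.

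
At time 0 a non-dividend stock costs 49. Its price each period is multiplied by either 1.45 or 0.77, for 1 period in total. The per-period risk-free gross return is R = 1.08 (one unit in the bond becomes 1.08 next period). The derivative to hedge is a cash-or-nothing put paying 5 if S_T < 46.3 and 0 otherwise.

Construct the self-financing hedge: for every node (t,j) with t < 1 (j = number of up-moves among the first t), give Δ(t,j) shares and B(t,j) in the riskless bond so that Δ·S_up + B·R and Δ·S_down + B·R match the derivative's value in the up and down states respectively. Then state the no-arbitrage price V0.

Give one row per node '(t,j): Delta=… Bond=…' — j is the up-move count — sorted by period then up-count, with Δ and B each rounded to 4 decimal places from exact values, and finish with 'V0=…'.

(0,0): Delta=-0.1501 Bond=9.8720
V0=2.5191

Risk-neutral probability p* = (R−d)/(u−d) = (1.08−0.77)/(1.45−0.77) = 0.4559.
At expiry t=1: V(1,0)=5.0000, V(1,1)=0.0000
(0,0): S=49.0000. Δ = (V_up−V_dn)/(S_up−S_dn) = (0.0000−5.0000)/(71.0500−37.7300) = -0.1501. V = [p*·0.0000 + (1−p*)·5.0000]/1.08 = 2.5191. B = V − Δ·S = 9.8720.
Check: Δ(0,0)·S0 + B(0,0) = 2.5191 = V0.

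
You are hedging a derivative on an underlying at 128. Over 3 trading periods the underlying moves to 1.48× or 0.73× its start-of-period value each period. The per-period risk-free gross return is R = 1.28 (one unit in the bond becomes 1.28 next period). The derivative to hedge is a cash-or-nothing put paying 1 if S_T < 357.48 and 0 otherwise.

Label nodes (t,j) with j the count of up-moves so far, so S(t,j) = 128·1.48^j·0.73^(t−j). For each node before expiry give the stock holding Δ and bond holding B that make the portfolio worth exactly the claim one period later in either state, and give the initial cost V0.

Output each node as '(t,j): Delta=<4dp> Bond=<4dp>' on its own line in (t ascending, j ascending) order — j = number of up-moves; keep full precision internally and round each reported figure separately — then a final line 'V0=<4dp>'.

(0,0): Delta=-0.0034 Bond=0.7264
(1,0): Delta=0.0000 Bond=0.6104
(1,1): Delta=-0.0040 Bond=1.0460
(2,0): Delta=0.0000 Bond=0.7812
(2,1): Delta=0.0000 Bond=0.7812
(2,2): Delta=-0.0048 Bond=1.5417
V0=0.2888

Risk-neutral probability p* = (R−d)/(u−d) = (1.28−0.73)/(1.48−0.73) = 0.7333.
Payoff layer (t=3): V(3,0)=1.0000, V(3,1)=1.0000, V(3,2)=1.0000, V(3,3)=0.0000
Node (2,0) S=68.2112: V=(p*·1.0000+(1−p*)·1.0000)/1.28=0.7812; Δ=(1.0000−1.0000)/(100.9526−49.7942)=0.0000; B=V−Δ·S=0.7812
Node (2,1) S=138.2912: V=(p*·1.0000+(1−p*)·1.0000)/1.28=0.7812; Δ=(1.0000−1.0000)/(204.6710−100.9526)=0.0000; B=V−Δ·S=0.7812
Node (2,2) S=280.3712: V=(p*·0.0000+(1−p*)·1.0000)/1.28=0.2083; Δ=(0.0000−1.0000)/(414.9494−204.6710)=-0.0048; B=V−Δ·S=1.5417
Node (1,0) S=93.4400: V=(p*·0.7812+(1−p*)·0.7812)/1.28=0.6104; Δ=(0.7812−0.7812)/(138.2912−68.2112)=0.0000; B=V−Δ·S=0.6104
Node (1,1) S=189.4400: V=(p*·0.2083+(1−p*)·0.7812)/1.28=0.2821; Δ=(0.2083−0.7812)/(280.3712−138.2912)=-0.0040; B=V−Δ·S=1.0460
Node (0,0) S=128.0000: V=(p*·0.2821+(1−p*)·0.6104)/1.28=0.2888; Δ=(0.2821−0.6104)/(189.4400−93.4400)=-0.0034; B=V−Δ·S=0.7264
The time-0 hedge costs 0.2888, which is the no-arbitrage price.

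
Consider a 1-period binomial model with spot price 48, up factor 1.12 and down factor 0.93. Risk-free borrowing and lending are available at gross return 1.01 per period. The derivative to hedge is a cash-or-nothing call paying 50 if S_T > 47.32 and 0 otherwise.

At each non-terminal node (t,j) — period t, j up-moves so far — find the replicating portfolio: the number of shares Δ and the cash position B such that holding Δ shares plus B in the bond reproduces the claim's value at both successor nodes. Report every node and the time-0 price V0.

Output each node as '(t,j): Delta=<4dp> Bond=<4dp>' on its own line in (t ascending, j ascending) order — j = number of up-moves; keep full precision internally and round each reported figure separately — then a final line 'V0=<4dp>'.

Under the risk-neutral measure, an up-move has probability p* = (R−d)/(u−d) = 0.4211 and values discount at R = 1.01.
At expiry t=1: V(1,0)=0.0000, V(1,1)=50.0000
  t=0,j=0: stock 48.0000 → up 53.7600 (V=50.0000), down 44.6400 (V=0.0000). Price 20.8442; hedge Δ=5.4825, bond B=-242.3137.
Root portfolio cost Δ·48+B reproduces V0=20.8442.

(0,0): Delta=5.4825 Bond=-242.3137
V0=20.8442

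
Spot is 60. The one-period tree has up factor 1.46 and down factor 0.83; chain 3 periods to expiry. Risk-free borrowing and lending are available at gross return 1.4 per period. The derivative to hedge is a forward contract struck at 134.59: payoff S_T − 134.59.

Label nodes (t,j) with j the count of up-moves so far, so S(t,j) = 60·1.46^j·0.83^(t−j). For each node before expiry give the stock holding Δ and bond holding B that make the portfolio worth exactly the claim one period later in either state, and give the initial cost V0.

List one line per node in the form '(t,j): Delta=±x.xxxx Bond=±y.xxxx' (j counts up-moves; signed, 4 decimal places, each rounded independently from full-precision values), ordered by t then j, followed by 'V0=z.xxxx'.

(0,0): Delta=1.0000 Bond=-49.0488
(1,0): Delta=1.0000 Bond=-68.6684
(1,1): Delta=1.0000 Bond=-68.6684
(2,0): Delta=1.0000 Bond=-96.1357
(2,1): Delta=1.0000 Bond=-96.1357
(2,2): Delta=1.0000 Bond=-96.1357
V0=10.9512

Risk-neutral probability p* = (R−d)/(u−d) = (1.4−0.83)/(1.46−0.83) = 0.9048.
Terminal payoffs: V(3,0)=-100.2828, V(3,1)=-74.2424, V(3,2)=-28.4363, V(3,3)=52.1382
  t=2,j=0: stock 41.3340 → up 60.3476 (V=-74.2424), down 34.3072 (V=-100.2828). Price -54.8017; hedge Δ=1.0000, bond B=-96.1357.
  t=2,j=1: stock 72.7080 → up 106.1537 (V=-28.4363), down 60.3476 (V=-74.2424). Price -23.4277; hedge Δ=1.0000, bond B=-96.1357.
  t=2,j=2: stock 127.8960 → up 186.7282 (V=52.1382), down 106.1537 (V=-28.4363). Price 31.7603; hedge Δ=1.0000, bond B=-96.1357.
  t=1,j=0: stock 49.8000 → up 72.7080 (V=-23.4277), down 41.3340 (V=-54.8017). Price -18.8684; hedge Δ=1.0000, bond B=-68.6684.
  t=1,j=1: stock 87.6000 → up 127.8960 (V=31.7603), down 72.7080 (V=-23.4277). Price 18.9316; hedge Δ=1.0000, bond B=-68.6684.
  t=0,j=0: stock 60.0000 → up 87.6000 (V=18.9316), down 49.8000 (V=-18.8684). Price 10.9512; hedge Δ=1.0000, bond B=-49.0488.
Root portfolio cost Δ·60+B reproduces V0=10.9512.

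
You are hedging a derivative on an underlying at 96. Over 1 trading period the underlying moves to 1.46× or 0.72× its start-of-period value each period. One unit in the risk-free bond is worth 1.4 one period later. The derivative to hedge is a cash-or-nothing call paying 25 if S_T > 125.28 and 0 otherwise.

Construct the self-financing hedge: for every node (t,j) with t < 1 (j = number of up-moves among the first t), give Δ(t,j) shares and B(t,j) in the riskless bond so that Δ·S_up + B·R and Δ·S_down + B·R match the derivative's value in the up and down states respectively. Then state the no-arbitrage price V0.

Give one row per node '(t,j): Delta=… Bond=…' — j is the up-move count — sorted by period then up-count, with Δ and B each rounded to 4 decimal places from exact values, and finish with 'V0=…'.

(0,0): Delta=0.3519 Bond=-17.3745
V0=16.4093

Under the risk-neutral measure, an up-move has probability p* = (R−d)/(u−d) = 0.9189 and values discount at R = 1.4.
Payoff layer (t=1): V(1,0)=0.0000, V(1,1)=25.0000
(0,0): S=96.0000. Δ = (V_up−V_dn)/(S_up−S_dn) = (25.0000−0.0000)/(140.1600−69.1200) = 0.3519. V = [p*·25.0000 + (1−p*)·0.0000]/1.4 = 16.4093. B = V − Δ·S = -17.3745.
Root portfolio cost Δ·96+B reproduces V0=16.4093.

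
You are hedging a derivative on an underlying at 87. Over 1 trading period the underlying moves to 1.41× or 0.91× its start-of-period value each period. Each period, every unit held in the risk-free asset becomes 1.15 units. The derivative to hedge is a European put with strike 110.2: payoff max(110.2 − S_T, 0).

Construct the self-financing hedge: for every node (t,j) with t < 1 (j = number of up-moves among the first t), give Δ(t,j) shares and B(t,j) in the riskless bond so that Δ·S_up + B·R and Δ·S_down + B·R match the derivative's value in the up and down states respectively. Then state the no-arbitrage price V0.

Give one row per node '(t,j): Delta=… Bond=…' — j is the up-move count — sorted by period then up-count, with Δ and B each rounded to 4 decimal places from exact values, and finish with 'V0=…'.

(0,0): Delta=-0.7133 Bond=76.0910
V0=14.0310

The replicating-portfolio and risk-neutral prices coincide; use p* = (1.15−0.91)/(1.41−0.91) = 0.4800 for the latter.
Terminal payoffs: V(1,0)=31.0300, V(1,1)=0.0000
Node (0,0) S=87.0000: V=(p*·0.0000+(1−p*)·31.0300)/1.15=14.0310; Δ=(0.0000−31.0300)/(122.6700−79.1700)=-0.7133; B=V−Δ·S=76.0910
Self-financing check: at every node Δ·S+B equals the discounted successor values.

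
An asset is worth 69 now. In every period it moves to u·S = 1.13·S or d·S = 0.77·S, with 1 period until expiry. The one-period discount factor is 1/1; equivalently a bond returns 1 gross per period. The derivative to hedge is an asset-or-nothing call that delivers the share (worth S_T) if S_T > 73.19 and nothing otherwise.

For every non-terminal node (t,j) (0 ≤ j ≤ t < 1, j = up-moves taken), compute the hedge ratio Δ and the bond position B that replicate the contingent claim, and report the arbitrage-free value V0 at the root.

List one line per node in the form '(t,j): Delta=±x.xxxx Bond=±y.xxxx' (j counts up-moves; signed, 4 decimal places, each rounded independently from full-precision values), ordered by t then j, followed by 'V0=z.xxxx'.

Risk-neutral probability p* = (R−d)/(u−d) = (1−0.77)/(1.13−0.77) = 0.6389.
Payoff layer (t=1): V(1,0)=0.0000, V(1,1)=77.9700
  t=0,j=0: stock 69.0000 → up 77.9700 (V=77.9700), down 53.1300 (V=0.0000). Price 49.8142; hedge Δ=3.1389, bond B=-166.7692.
Check: Δ(0,0)·S0 + B(0,0) = 49.8142 = V0.

(0,0): Delta=3.1389 Bond=-166.7692
V0=49.8142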